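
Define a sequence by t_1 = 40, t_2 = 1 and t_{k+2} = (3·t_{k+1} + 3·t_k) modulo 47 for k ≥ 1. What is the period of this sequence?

We have t_1 = 40, t_2 = 1, t_3 = 29, t_4 = 43, t_5 = 28, t_6 = 25, t_7 = 18, t_8 = 35, t_9 = 18, t_{10} = 18, t_{11} = 14, t_{12} = 2, t_{13} = 1, t_{14} = 9, t_{15} = 30, t_{16} = 23, t_{17} = 18, t_{18} = 29, t_{19} = 0, t_{20} = 40, t_{21} = 26, t_{22} = 10, t_{23} = 14, t_{24} = 25, t_{25} = 23, t_{26} = 3, t_{27} = 31, t_{28} = 8, t_{29} = 23, t_{30} = 46, t_{31} = 19, t_{32} = 7, t_{33} = 31, t_{34} = 20, t_{35} = 12, t_{36} = 2, t_{37} = 42, t_{38} = 38, t_{39} = 5, t_{40} = 35, t_{41} = 26, t_{42} = 42, t_{43} = 16, t_{44} = 33, t_{45} = 6, t_{46} = 23, t_{47} = 40, t_{48} = 1.
The sequence repeats with period 46.

46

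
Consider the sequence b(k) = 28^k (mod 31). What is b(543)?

We have b(1) = 28,  b(2) = 9,  b(3) = 4,  b(4) = 19,  b(5) = 5,  b(6) = 16,  b(7) = 14,  b(8) = 20,  b(9) = 2,  b(10) = 25,  b(11) = 18,  b(12) = 8,  b(13) = 7,  b(14) = 10,  b(15) = 1,  b(16) = 28.
Since b(16) = b(1) = 28, the sequence is periodic with period 15.
So b(543) = b(1 + ((543-1) mod 15)) = b(3) = 4.

4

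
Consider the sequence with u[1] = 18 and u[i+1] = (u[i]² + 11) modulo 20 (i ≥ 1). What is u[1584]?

11

Computing terms: u[1] = 18, u[2] = 15, u[3] = 16, u[4] = 7, u[5] = 0, u[6] = 11, u[7] = 12, u[8] = 15.
Since u[8] = u[2] = 15, the sequence is eventually periodic: after a pre-period of length 1 it cycles with period 6.
For i ≥ 2, u[i] depends only on (i - 2) mod 6. (1584 - 2) mod 6 = 4, so u[1584] = u[6] = 11.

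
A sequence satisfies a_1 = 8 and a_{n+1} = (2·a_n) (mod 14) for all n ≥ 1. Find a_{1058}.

2

Listing terms: a_1 = 8; a_2 = 2; a_3 = 4; a_4 = 8.
The sequence repeats with period 3.
(1058 - 1) mod 3 = 1, so a_{1058} = a_2 = 2.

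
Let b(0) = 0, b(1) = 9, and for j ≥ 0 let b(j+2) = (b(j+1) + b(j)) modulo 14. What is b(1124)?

b(0) = 0,  b(1) = 9,  b(2) = 9,  b(3) = 4,  b(4) = 13,  b(5) = 3,  b(6) = 2,  b(7) = 5,  b(8) = 7,  b(9) = 12,  b(10) = 5,  b(11) = 3,  b(12) = 8,  b(13) = 11,  b(14) = 5,  b(15) = 2,  b(16) = 7,  b(17) = 9,  b(18) = 2,  b(19) = 11,  b(20) = 13,  b(21) = 10,  b(22) = 9,  b(23) = 5,  b(24) = 0,  b(25) = 5,  b(26) = 5,  b(27) = 10,  b(28) = 1,  b(29) = 11,  b(30) = 12,  b(31) = 9,  b(32) = 7,  b(33) = 2,  b(34) = 9,  b(35) = 11,  b(36) = 6,  b(37) = 3,  b(38) = 9,  b(39) = 12,  b(40) = 7,  b(41) = 5,  b(42) = 12,  b(43) = 3,  b(44) = 1,  b(45) = 4,  b(46) = 5,  b(47) = 9,  b(48) = 0,  b(49) = 9.
Since (b(48), b(49)) = (b(0), b(1)) = (0, 9) (two consecutive terms determine the rest), the sequence is periodic with period 48.
(1124 - 0) mod 48 = 20, so b(1124) = b(20) = 13.

13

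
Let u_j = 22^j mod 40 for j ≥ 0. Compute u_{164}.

We have u_0 = 1,  u_1 = 22,  u_2 = 4,  u_3 = 8,  u_4 = 16,  u_5 = 32,  u_6 = 24,  u_7 = 8.
Since u_7 = u_3 = 8, the sequence is eventually periodic: after a pre-period of length 3 it cycles with period 4.
For j ≥ 3, u_j depends only on (j - 3) mod 4. (164 - 3) mod 4 = 1, so u_{164} = u_4 = 16.

16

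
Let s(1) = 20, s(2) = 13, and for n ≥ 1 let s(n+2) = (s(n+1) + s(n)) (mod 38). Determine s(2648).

13

s(1) = 20, s(2) = 13, s(3) = 33, s(4) = 8, s(5) = 3, s(6) = 11, s(7) = 14, s(8) = 25, s(9) = 1, s(10) = 26, s(11) = 27, s(12) = 15, s(13) = 4, s(14) = 19, s(15) = 23, s(16) = 4, s(17) = 27, s(18) = 31, s(19) = 20, s(20) = 13.
The sequence repeats with period 18.
So s(2648) = s(1 + ((2648-1) mod 18)) = s(2) = 13.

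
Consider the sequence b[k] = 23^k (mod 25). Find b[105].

We have b[1] = 23; b[2] = 4; b[3] = 17; b[4] = 16; b[5] = 18; b[6] = 14; b[7] = 22; b[8] = 6; b[9] = 13; b[10] = 24; b[11] = 2; b[12] = 21; b[13] = 8; b[14] = 9; b[15] = 7; b[16] = 11; b[17] = 3; b[18] = 19; b[19] = 12; b[20] = 1; b[21] = 23.
Since b[21] = b[1] = 23, the sequence is periodic with period 20.
(105 - 1) mod 20 = 4, so b[105] = b[5] = 18.

18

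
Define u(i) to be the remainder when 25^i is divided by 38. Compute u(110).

17

u(1) = 25,  u(2) = 17,  u(3) = 7,  u(4) = 23,  u(5) = 5,  u(6) = 11,  u(7) = 9,  u(8) = 35,  u(9) = 1,  u(10) = 25.
Since u(10) = u(1) = 25, the sequence is periodic with period 9.
So u(110) = u(1 + ((110-1) mod 9)) = u(2) = 17.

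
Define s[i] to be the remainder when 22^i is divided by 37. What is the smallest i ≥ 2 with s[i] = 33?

s[1] = 22,  s[2] = 3,  s[3] = 29,  s[4] = 9,  s[5] = 13,  s[6] = 27,  s[7] = 2,  s[8] = 7,  s[9] = 6,  s[10] = 21,  s[11] = 18,  s[12] = 26,  s[13] = 17,  s[14] = 4,  s[15] = 14,  s[16] = 12,  s[17] = 5,  s[18] = 36,  s[19] = 15,  s[20] = 34,  s[21] = 8,  s[22] = 28,  s[23] = 24,  s[24] = 10,  s[25] = 35,  s[26] = 30,  s[27] = 31,  s[28] = 16,  s[29] = 19,  s[30] = 11,  s[31] = 20,  s[32] = 33,  s[33] = 23,  s[34] = 25,  s[35] = 32,  s[36] = 1,  s[37] = 22.
Since s[37] = s[1] = 22, the sequence is periodic with period 36.
The value 33 first appears (with i ≥ 2) at s[32].

32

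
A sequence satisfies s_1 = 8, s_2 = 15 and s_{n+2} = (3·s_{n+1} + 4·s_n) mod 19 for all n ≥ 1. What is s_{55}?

8

Listing terms: s_1 = 8, s_2 = 15, s_3 = 1, s_4 = 6, s_5 = 3, s_6 = 14, s_7 = 16, s_8 = 9, s_9 = 15, s_{10} = 5, s_{11} = 18, s_{12} = 17, s_{13} = 9, s_{14} = 0, s_{15} = 17, s_{16} = 13, s_{17} = 12, s_{18} = 12, s_{19} = 8, s_{20} = 15.
Since (s_{19}, s_{20}) = (s_1, s_2) = (8, 15) (two consecutive terms determine the rest), the sequence is periodic with period 18.
(55 - 1) mod 18 = 0, so s_{55} = s_1 = 8.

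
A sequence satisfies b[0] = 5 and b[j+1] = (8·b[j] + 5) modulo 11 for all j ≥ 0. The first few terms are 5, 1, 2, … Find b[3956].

7

We have b[0] = 5,  b[1] = 1,  b[2] = 2,  b[3] = 10,  b[4] = 8,  b[5] = 3,  b[6] = 7,  b[7] = 6,  b[8] = 9,  b[9] = 0,  b[10] = 5.
The sequence repeats with period 10.
(3956 - 0) mod 10 = 6, so b[3956] = b[6] = 7.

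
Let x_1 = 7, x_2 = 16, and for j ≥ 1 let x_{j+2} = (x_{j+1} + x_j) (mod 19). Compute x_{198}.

9

x_1 = 7,  x_2 = 16,  x_3 = 4,  x_4 = 1,  x_5 = 5,  x_6 = 6,  x_7 = 11,  x_8 = 17,  x_9 = 9,  x_{10} = 7,  x_{11} = 16.
Since (x_{10}, x_{11}) = (x_1, x_2) = (7, 16) (two consecutive terms determine the rest), the sequence is periodic with period 9.
So x_{198} = x_{1 + ((198-1) mod 9)} = x_9 = 9.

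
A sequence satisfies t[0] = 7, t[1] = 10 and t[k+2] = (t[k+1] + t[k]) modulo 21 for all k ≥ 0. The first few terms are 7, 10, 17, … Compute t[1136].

7

t[0] = 7,  t[1] = 10,  t[2] = 17,  t[3] = 6,  t[4] = 2,  t[5] = 8,  t[6] = 10,  t[7] = 18,  t[8] = 7,  t[9] = 4,  t[10] = 11,  t[11] = 15,  t[12] = 5,  t[13] = 20,  t[14] = 4,  t[15] = 3,  t[16] = 7,  t[17] = 10.
The sequence repeats with period 16.
(1136 - 0) mod 16 = 0, so t[1136] = t[0] = 7.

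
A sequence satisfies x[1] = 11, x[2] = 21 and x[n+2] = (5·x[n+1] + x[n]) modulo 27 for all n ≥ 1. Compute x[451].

8

Computing terms: x[1] = 11; x[2] = 21; x[3] = 8; x[4] = 7; x[5] = 16; x[6] = 6; x[7] = 19; x[8] = 20; x[9] = 11; x[10] = 21.
The sequence repeats with period 8.
So x[451] = x[1 + ((451-1) mod 8)] = x[3] = 8.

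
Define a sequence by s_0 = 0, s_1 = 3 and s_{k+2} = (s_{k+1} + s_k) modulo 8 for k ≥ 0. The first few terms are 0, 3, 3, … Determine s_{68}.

7

s_0 = 0,  s_1 = 3,  s_2 = 3,  s_3 = 6,  s_4 = 1,  s_5 = 7,  s_6 = 0,  s_7 = 7,  s_8 = 7,  s_9 = 6,  s_{10} = 5,  s_{11} = 3,  s_{12} = 0,  s_{13} = 3.
Since (s_{12}, s_{13}) = (s_0, s_1) = (0, 3) (two consecutive terms determine the rest), the sequence is periodic with period 12.
So s_{68} = s_{0 + ((68-0) mod 12)} = s_8 = 7.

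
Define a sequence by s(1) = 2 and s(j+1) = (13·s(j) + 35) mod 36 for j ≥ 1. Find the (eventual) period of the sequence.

Listing terms: s(1) = 2, s(2) = 25, s(3) = 0, s(4) = 35, s(5) = 22, s(6) = 33, s(7) = 32, s(8) = 19, s(9) = 30, s(10) = 29, s(11) = 16, s(12) = 27, s(13) = 26, s(14) = 13, s(15) = 24, s(16) = 23, s(17) = 10, s(18) = 21, s(19) = 20, s(20) = 7, s(21) = 18, s(22) = 17, s(23) = 4, s(24) = 15, s(25) = 14, s(26) = 1, s(27) = 12, s(28) = 11, s(29) = 34, s(30) = 9, s(31) = 8, s(32) = 31, s(33) = 6, s(34) = 5, s(35) = 28, s(36) = 3, s(37) = 2.
The sequence repeats with period 36.

36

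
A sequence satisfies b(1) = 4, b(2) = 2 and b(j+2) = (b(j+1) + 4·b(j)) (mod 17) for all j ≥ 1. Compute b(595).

Computing terms: b(1) = 4; b(2) = 2; b(3) = 1; b(4) = 9; b(5) = 13; b(6) = 15; b(7) = 16; b(8) = 8; b(9) = 4; b(10) = 2.
The sequence repeats with period 8.
(595 - 1) mod 8 = 2, so b(595) = b(3) = 1.

1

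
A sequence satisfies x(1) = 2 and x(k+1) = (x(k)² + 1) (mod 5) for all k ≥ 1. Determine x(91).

Listing terms: x(1) = 2; x(2) = 0; x(3) = 1; x(4) = 2.
Since x(4) = x(1) = 2, the sequence is periodic with period 3.
(91 - 1) mod 3 = 0, so x(91) = x(1) = 2.

2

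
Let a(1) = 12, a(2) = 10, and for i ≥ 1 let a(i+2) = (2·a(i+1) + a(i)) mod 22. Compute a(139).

a(1) = 12,  a(2) = 10,  a(3) = 10,  a(4) = 8,  a(5) = 4,  a(6) = 16,  a(7) = 14,  a(8) = 0,  a(9) = 14,  a(10) = 6,  a(11) = 4,  a(12) = 14,  a(13) = 10,  a(14) = 12,  a(15) = 12,  a(16) = 14,  a(17) = 18,  a(18) = 6,  a(19) = 8,  a(20) = 0,  a(21) = 8,  a(22) = 16,  a(23) = 18,  a(24) = 8,  a(25) = 12,  a(26) = 10.
The sequence repeats with period 24.
(139 - 1) mod 24 = 18, so a(139) = a(19) = 8.

8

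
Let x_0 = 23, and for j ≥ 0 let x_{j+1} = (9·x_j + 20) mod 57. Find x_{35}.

We have x_0 = 23,  x_1 = 56,  x_2 = 11,  x_3 = 5,  x_4 = 8,  x_5 = 35,  x_6 = 50,  x_7 = 14,  x_8 = 32,  x_9 = 23.
Since x_9 = x_0 = 23, the sequence is periodic with period 9.
So x_{35} = x_{0 + ((35-0) mod 9)} = x_8 = 32.

32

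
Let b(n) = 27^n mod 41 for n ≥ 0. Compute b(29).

Listing terms: b(0) = 1; b(1) = 27; b(2) = 32; b(3) = 3; b(4) = 40; b(5) = 14; b(6) = 9; b(7) = 38; b(8) = 1.
The sequence repeats with period 8.
(29 - 0) mod 8 = 5, so b(29) = b(5) = 14.

14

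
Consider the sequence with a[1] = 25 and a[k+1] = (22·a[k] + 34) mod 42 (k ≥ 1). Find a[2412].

36

We have a[1] = 25; a[2] = 38; a[3] = 30; a[4] = 22; a[5] = 14; a[6] = 6; a[7] = 40; a[8] = 32; a[9] = 24; a[10] = 16; a[11] = 8; a[12] = 0; a[13] = 34; a[14] = 26; a[15] = 18; a[16] = 10; a[17] = 2; a[18] = 36; a[19] = 28; a[20] = 20; a[21] = 12; a[22] = 4; a[23] = 38.
Since a[23] = a[2] = 38, the sequence is eventually periodic: after a pre-period of length 1 it cycles with period 21.
For k ≥ 2, a[k] depends only on (k - 2) mod 21. (2412 - 2) mod 21 = 16, so a[2412] = a[18] = 36.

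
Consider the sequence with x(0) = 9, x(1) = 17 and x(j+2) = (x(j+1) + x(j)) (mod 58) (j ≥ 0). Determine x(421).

x(0) = 9,  x(1) = 17,  x(2) = 26,  x(3) = 43,  x(4) = 11,  x(5) = 54,  x(6) = 7,  x(7) = 3,  x(8) = 10,  x(9) = 13,  x(10) = 23,  x(11) = 36,  x(12) = 1,  x(13) = 37,  x(14) = 38,  x(15) = 17,  x(16) = 55,  x(17) = 14,  x(18) = 11,  x(19) = 25,  x(20) = 36,  x(21) = 3,  x(22) = 39,  x(23) = 42,  x(24) = 23,  x(25) = 7,  x(26) = 30,  x(27) = 37,  x(28) = 9,  x(29) = 46,  x(30) = 55,  x(31) = 43,  x(32) = 40,  x(33) = 25,  x(34) = 7,  x(35) = 32,  x(36) = 39,  x(37) = 13,  x(38) = 52,  x(39) = 7,  x(40) = 1,  x(41) = 8,  x(42) = 9,  x(43) = 17.
Since (x(42), x(43)) = (x(0), x(1)) = (9, 17) (two consecutive terms determine the rest), the sequence is periodic with period 42.
(421 - 0) mod 42 = 1, so x(421) = x(1) = 17.

17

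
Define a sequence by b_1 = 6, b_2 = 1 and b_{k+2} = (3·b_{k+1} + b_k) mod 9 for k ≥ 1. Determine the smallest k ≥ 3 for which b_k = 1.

4

b_1 = 6; b_2 = 1; b_3 = 0; b_4 = 1; b_5 = 3; b_6 = 1; b_7 = 6; b_8 = 1.
Since (b_7, b_8) = (b_1, b_2) = (6, 1) (two consecutive terms determine the rest), the sequence is periodic with period 6.
The value 1 first appears (with k ≥ 3) at b_4.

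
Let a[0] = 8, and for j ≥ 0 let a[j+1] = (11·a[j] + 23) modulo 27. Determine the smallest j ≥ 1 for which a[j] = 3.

1

We have a[0] = 8; a[1] = 3; a[2] = 2; a[3] = 18; a[4] = 5; a[5] = 24; a[6] = 17; a[7] = 21; a[8] = 11; a[9] = 9; a[10] = 14; a[11] = 15; a[12] = 26; a[13] = 12; a[14] = 20; a[15] = 0; a[16] = 23; a[17] = 6; a[18] = 8.
The sequence repeats with period 18.
The value 3 first appears (with j ≥ 1) at a[1].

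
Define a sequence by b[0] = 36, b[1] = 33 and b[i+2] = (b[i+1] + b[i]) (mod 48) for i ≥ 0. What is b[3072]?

36

b[0] = 36; b[1] = 33; b[2] = 21; b[3] = 6; b[4] = 27; b[5] = 33; b[6] = 12; b[7] = 45; b[8] = 9; b[9] = 6; b[10] = 15; b[11] = 21; b[12] = 36; b[13] = 9; b[14] = 45; b[15] = 6; b[16] = 3; b[17] = 9; b[18] = 12; b[19] = 21; b[20] = 33; b[21] = 6; b[22] = 39; b[23] = 45; b[24] = 36; b[25] = 33.
Since (b[24], b[25]) = (b[0], b[1]) = (36, 33) (two consecutive terms determine the rest), the sequence is periodic with period 24.
So b[3072] = b[0 + ((3072-0) mod 24)] = b[0] = 36.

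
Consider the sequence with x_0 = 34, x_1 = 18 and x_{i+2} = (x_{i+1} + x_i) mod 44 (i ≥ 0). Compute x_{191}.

Listing terms: x_0 = 34, x_1 = 18, x_2 = 8, x_3 = 26, x_4 = 34, x_5 = 16, x_6 = 6, x_7 = 22, x_8 = 28, x_9 = 6, x_{10} = 34, x_{11} = 40, x_{12} = 30, x_{13} = 26, x_{14} = 12, x_{15} = 38, x_{16} = 6, x_{17} = 0, x_{18} = 6, x_{19} = 6, x_{20} = 12, x_{21} = 18, x_{22} = 30, x_{23} = 4, x_{24} = 34, x_{25} = 38, x_{26} = 28, x_{27} = 22, x_{28} = 6, x_{29} = 28, x_{30} = 34, x_{31} = 18.
The sequence repeats with period 30.
So x_{191} = x_{0 + ((191-0) mod 30)} = x_{11} = 40.

40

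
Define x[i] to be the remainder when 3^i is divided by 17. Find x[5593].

Listing terms: x[0] = 1,  x[1] = 3,  x[2] = 9,  x[3] = 10,  x[4] = 13,  x[5] = 5,  x[6] = 15,  x[7] = 11,  x[8] = 16,  x[9] = 14,  x[10] = 8,  x[11] = 7,  x[12] = 4,  x[13] = 12,  x[14] = 2,  x[15] = 6,  x[16] = 1.
Since x[16] = x[0] = 1, the sequence is periodic with period 16.
(5593 - 0) mod 16 = 9, so x[5593] = x[9] = 14.

14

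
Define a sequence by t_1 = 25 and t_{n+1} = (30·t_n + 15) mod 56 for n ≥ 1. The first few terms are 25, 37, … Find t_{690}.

5

Listing terms: t_1 = 25,  t_2 = 37,  t_3 = 5,  t_4 = 53,  t_5 = 37.
Since t_5 = t_2 = 37, the sequence is eventually periodic: after a pre-period of length 1 it cycles with period 3.
For n ≥ 2, t_n depends only on (n - 2) mod 3. (690 - 2) mod 3 = 1, so t_{690} = t_3 = 5.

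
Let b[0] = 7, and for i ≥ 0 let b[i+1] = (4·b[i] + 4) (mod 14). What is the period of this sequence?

3

We have b[0] = 7, b[1] = 4, b[2] = 6, b[3] = 0, b[4] = 4.
Since b[4] = b[1] = 4, the sequence is eventually periodic: after a pre-period of length 1 it cycles with period 3.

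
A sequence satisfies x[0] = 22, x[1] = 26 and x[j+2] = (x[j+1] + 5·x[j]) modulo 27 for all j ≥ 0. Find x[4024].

We have x[0] = 22, x[1] = 26, x[2] = 1, x[3] = 23, x[4] = 1, x[5] = 8, x[6] = 13, x[7] = 26, x[8] = 10, x[9] = 5, x[10] = 1, x[11] = 26, x[12] = 4, x[13] = 26, x[14] = 19, x[15] = 14, x[16] = 1, x[17] = 17, x[18] = 22, x[19] = 26.
Since (x[18], x[19]) = (x[0], x[1]) = (22, 26) (two consecutive terms determine the rest), the sequence is periodic with period 18.
So x[4024] = x[0 + ((4024-0) mod 18)] = x[10] = 1.

1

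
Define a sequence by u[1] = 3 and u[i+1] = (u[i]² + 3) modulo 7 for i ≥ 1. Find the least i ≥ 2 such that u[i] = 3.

4

Listing terms: u[1] = 3,  u[2] = 5,  u[3] = 0,  u[4] = 3.
The sequence repeats with period 3.
The value 3 next appears (with i ≥ 2) at u[4].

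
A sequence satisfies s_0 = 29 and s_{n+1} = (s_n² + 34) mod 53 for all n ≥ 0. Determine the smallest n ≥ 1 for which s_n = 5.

7

s_0 = 29, s_1 = 27, s_2 = 21, s_3 = 51, s_4 = 38, s_5 = 47, s_6 = 17, s_7 = 5, s_8 = 6, s_9 = 17.
Since s_9 = s_6 = 17, the sequence is eventually periodic: after a pre-period of length 6 it cycles with period 3.
The value 5 first appears (with n ≥ 1) at s_7.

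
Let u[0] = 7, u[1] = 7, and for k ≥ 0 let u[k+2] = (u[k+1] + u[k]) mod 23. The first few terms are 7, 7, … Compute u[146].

14

Listing terms: u[0] = 7,  u[1] = 7,  u[2] = 14,  u[3] = 21,  u[4] = 12,  u[5] = 10,  u[6] = 22,  u[7] = 9,  u[8] = 8,  u[9] = 17,  u[10] = 2,  u[11] = 19,  u[12] = 21,  u[13] = 17,  u[14] = 15,  u[15] = 9,  u[16] = 1,  u[17] = 10,  u[18] = 11,  u[19] = 21,  u[20] = 9,  u[21] = 7,  u[22] = 16,  u[23] = 0,  u[24] = 16,  u[25] = 16,  u[26] = 9,  u[27] = 2,  u[28] = 11,  u[29] = 13,  u[30] = 1,  u[31] = 14,  u[32] = 15,  u[33] = 6,  u[34] = 21,  u[35] = 4,  u[36] = 2,  u[37] = 6,  u[38] = 8,  u[39] = 14,  u[40] = 22,  u[41] = 13,  u[42] = 12,  u[43] = 2,  u[44] = 14,  u[45] = 16,  u[46] = 7,  u[47] = 0,  u[48] = 7,  u[49] = 7.
The sequence repeats with period 48.
So u[146] = u[0 + ((146-0) mod 48)] = u[2] = 14.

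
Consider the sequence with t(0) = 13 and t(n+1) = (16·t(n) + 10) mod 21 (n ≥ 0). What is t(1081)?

8

Computing terms: t(0) = 13,  t(1) = 8,  t(2) = 12,  t(3) = 13.
Since t(3) = t(0) = 13, the sequence is periodic with period 3.
(1081 - 0) mod 3 = 1, so t(1081) = t(1) = 8.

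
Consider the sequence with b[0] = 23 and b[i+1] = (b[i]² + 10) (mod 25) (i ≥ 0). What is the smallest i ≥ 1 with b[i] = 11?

5

b[0] = 23,  b[1] = 14,  b[2] = 6,  b[3] = 21,  b[4] = 1,  b[5] = 11,  b[6] = 6.
Since b[6] = b[2] = 6, the sequence is eventually periodic: after a pre-period of length 2 it cycles with period 4.
The value 11 first appears (with i ≥ 1) at b[5].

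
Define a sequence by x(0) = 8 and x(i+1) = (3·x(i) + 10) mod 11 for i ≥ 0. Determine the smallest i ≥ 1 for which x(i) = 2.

2

We have x(0) = 8, x(1) = 1, x(2) = 2, x(3) = 5, x(4) = 3, x(5) = 8.
Since x(5) = x(0) = 8, the sequence is periodic with period 5.
The value 2 first appears (with i ≥ 1) at x(2).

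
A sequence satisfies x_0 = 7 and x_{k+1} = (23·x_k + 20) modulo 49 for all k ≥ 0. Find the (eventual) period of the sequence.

Computing terms: x_0 = 7,  x_1 = 34,  x_2 = 18,  x_3 = 42,  x_4 = 6,  x_5 = 11,  x_6 = 28,  x_7 = 27,  x_8 = 4,  x_9 = 14,  x_{10} = 48,  x_{11} = 46,  x_{12} = 0,  x_{13} = 20,  x_{14} = 39,  x_{15} = 35,  x_{16} = 41,  x_{17} = 32,  x_{18} = 21,  x_{19} = 13,  x_{20} = 25,  x_{21} = 7.
The sequence repeats with period 21.

21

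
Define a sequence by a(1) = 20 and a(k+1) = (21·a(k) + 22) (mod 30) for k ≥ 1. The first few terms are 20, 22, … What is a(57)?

a(1) = 20,  a(2) = 22,  a(3) = 4,  a(4) = 16,  a(5) = 28,  a(6) = 10,  a(7) = 22.
Since a(7) = a(2) = 22, the sequence is eventually periodic: after a pre-period of length 1 it cycles with period 5.
For k ≥ 2, a(k) depends only on (k - 2) mod 5. (57 - 2) mod 5 = 0, so a(57) = a(2) = 22.

22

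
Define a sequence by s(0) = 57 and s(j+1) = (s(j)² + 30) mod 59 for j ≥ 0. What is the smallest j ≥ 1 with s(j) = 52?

Computing terms: s(0) = 57, s(1) = 34, s(2) = 6, s(3) = 7, s(4) = 20, s(5) = 17, s(6) = 24, s(7) = 16, s(8) = 50, s(9) = 52, s(10) = 20.
Since s(10) = s(4) = 20, the sequence is eventually periodic: after a pre-period of length 4 it cycles with period 6.
The value 52 first appears (with j ≥ 1) at s(9).

9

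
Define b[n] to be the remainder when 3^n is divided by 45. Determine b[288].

b[0] = 1, b[1] = 3, b[2] = 9, b[3] = 27, b[4] = 36, b[5] = 18, b[6] = 9.
Since b[6] = b[2] = 9, the sequence is eventually periodic: after a pre-period of length 2 it cycles with period 4.
For n ≥ 2, b[n] depends only on (n - 2) mod 4. (288 - 2) mod 4 = 2, so b[288] = b[4] = 36.

36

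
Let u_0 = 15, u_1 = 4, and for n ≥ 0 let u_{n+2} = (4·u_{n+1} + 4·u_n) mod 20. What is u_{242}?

16

u_0 = 15,  u_1 = 4,  u_2 = 16,  u_3 = 0,  u_4 = 4,  u_5 = 16.
Since (u_4, u_5) = (u_1, u_2) = (4, 16) (two consecutive terms determine the rest), the sequence is eventually periodic: after a pre-period of length 1 it cycles with period 3.
For n ≥ 1, u_n depends only on (n - 1) mod 3. (242 - 1) mod 3 = 1, so u_{242} = u_2 = 16.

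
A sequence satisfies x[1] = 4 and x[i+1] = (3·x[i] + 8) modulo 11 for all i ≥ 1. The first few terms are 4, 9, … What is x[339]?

3

x[1] = 4,  x[2] = 9,  x[3] = 2,  x[4] = 3,  x[5] = 6,  x[6] = 4.
Since x[6] = x[1] = 4, the sequence is periodic with period 5.
(339 - 1) mod 5 = 3, so x[339] = x[4] = 3.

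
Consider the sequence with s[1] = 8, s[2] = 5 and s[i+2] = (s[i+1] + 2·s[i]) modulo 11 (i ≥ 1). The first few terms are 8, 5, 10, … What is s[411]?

s[1] = 8, s[2] = 5, s[3] = 10, s[4] = 9, s[5] = 7, s[6] = 3, s[7] = 6, s[8] = 1, s[9] = 2, s[10] = 4, s[11] = 8, s[12] = 5.
Since (s[11], s[12]) = (s[1], s[2]) = (8, 5) (two consecutive terms determine the rest), the sequence is periodic with period 10.
(411 - 1) mod 10 = 0, so s[411] = s[1] = 8.

8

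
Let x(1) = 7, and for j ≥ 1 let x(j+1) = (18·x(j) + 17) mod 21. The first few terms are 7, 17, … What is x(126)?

Computing terms: x(1) = 7; x(2) = 17; x(3) = 8; x(4) = 14; x(5) = 17.
Since x(5) = x(2) = 17, the sequence is eventually periodic: after a pre-period of length 1 it cycles with period 3.
For j ≥ 2, x(j) depends only on (j - 2) mod 3. (126 - 2) mod 3 = 1, so x(126) = x(3) = 8.

8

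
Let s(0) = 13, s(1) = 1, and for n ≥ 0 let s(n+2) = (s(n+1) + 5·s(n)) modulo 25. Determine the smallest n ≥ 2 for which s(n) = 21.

3

Listing terms: s(0) = 13,  s(1) = 1,  s(2) = 16,  s(3) = 21,  s(4) = 1,  s(5) = 6,  s(6) = 11,  s(7) = 16,  s(8) = 21.
Since (s(7), s(8)) = (s(2), s(3)) = (16, 21) (two consecutive terms determine the rest), the sequence is eventually periodic: after a pre-period of length 2 it cycles with period 5.
The value 21 first appears (with n ≥ 2) at s(3).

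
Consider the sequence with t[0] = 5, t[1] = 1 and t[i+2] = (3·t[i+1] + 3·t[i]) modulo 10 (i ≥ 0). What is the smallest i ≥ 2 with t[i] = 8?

Computing terms: t[0] = 5,  t[1] = 1,  t[2] = 8,  t[3] = 7,  t[4] = 5,  t[5] = 6,  t[6] = 3,  t[7] = 7,  t[8] = 0,  t[9] = 1,  t[10] = 3,  t[11] = 2,  t[12] = 5,  t[13] = 1.
The sequence repeats with period 12.
The value 8 first appears (with i ≥ 2) at t[2].

2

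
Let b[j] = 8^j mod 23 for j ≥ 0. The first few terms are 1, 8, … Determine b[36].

Computing terms: b[0] = 1, b[1] = 8, b[2] = 18, b[3] = 6, b[4] = 2, b[5] = 16, b[6] = 13, b[7] = 12, b[8] = 4, b[9] = 9, b[10] = 3, b[11] = 1.
Since b[11] = b[0] = 1, the sequence is periodic with period 11.
So b[36] = b[0 + ((36-0) mod 11)] = b[3] = 6.

6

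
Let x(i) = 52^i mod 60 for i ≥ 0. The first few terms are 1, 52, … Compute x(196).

16

x(0) = 1,  x(1) = 52,  x(2) = 4,  x(3) = 28,  x(4) = 16,  x(5) = 52.
Since x(5) = x(1) = 52, the sequence is eventually periodic: after a pre-period of length 1 it cycles with period 4.
For i ≥ 1, x(i) depends only on (i - 1) mod 4. (196 - 1) mod 4 = 3, so x(196) = x(4) = 16.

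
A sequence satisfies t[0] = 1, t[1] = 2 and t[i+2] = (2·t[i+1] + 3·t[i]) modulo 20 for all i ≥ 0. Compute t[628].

Listing terms: t[0] = 1; t[1] = 2; t[2] = 7; t[3] = 0; t[4] = 1; t[5] = 2.
Since (t[4], t[5]) = (t[0], t[1]) = (1, 2) (two consecutive terms determine the rest), the sequence is periodic with period 4.
So t[628] = t[0 + ((628-0) mod 4)] = t[0] = 1.

1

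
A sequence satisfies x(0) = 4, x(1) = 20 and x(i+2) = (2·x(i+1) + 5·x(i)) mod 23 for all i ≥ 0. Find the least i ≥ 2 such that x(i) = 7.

Computing terms: x(0) = 4; x(1) = 20; x(2) = 14; x(3) = 13; x(4) = 4; x(5) = 4; x(6) = 5; x(7) = 7; x(8) = 16; x(9) = 21; x(10) = 7; x(11) = 4; x(12) = 20.
Since (x(11), x(12)) = (x(0), x(1)) = (4, 20) (two consecutive terms determine the rest), the sequence is periodic with period 11.
The value 7 first appears (with i ≥ 2) at x(7).

7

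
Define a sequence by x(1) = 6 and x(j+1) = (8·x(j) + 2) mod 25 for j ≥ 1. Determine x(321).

6

We have x(1) = 6, x(2) = 0, x(3) = 2, x(4) = 18, x(5) = 21, x(6) = 20, x(7) = 12, x(8) = 23, x(9) = 11, x(10) = 15, x(11) = 22, x(12) = 3, x(13) = 1, x(14) = 10, x(15) = 7, x(16) = 8, x(17) = 16, x(18) = 5, x(19) = 17, x(20) = 13, x(21) = 6.
The sequence repeats with period 20.
So x(321) = x(1 + ((321-1) mod 20)) = x(1) = 6.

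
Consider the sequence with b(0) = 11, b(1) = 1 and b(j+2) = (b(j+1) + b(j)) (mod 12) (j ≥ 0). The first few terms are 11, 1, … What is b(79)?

b(0) = 11; b(1) = 1; b(2) = 0; b(3) = 1; b(4) = 1; b(5) = 2; b(6) = 3; b(7) = 5; b(8) = 8; b(9) = 1; b(10) = 9; b(11) = 10; b(12) = 7; b(13) = 5; b(14) = 0; b(15) = 5; b(16) = 5; b(17) = 10; b(18) = 3; b(19) = 1; b(20) = 4; b(21) = 5; b(22) = 9; b(23) = 2; b(24) = 11; b(25) = 1.
Since (b(24), b(25)) = (b(0), b(1)) = (11, 1) (two consecutive terms determine the rest), the sequence is periodic with period 24.
(79 - 0) mod 24 = 7, so b(79) = b(7) = 5.

5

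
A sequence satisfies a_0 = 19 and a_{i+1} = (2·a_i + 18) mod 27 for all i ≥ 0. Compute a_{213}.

17

Computing terms: a_0 = 19, a_1 = 2, a_2 = 22, a_3 = 8, a_4 = 7, a_5 = 5, a_6 = 1, a_7 = 20, a_8 = 4, a_9 = 26, a_{10} = 16, a_{11} = 23, a_{12} = 10, a_{13} = 11, a_{14} = 13, a_{15} = 17, a_{16} = 25, a_{17} = 14, a_{18} = 19.
Since a_{18} = a_0 = 19, the sequence is periodic with period 18.
So a_{213} = a_{0 + ((213-0) mod 18)} = a_{15} = 17.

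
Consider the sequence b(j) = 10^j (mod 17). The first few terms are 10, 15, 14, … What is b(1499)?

3

Listing terms: b(1) = 10; b(2) = 15; b(3) = 14; b(4) = 4; b(5) = 6; b(6) = 9; b(7) = 5; b(8) = 16; b(9) = 7; b(10) = 2; b(11) = 3; b(12) = 13; b(13) = 11; b(14) = 8; b(15) = 12; b(16) = 1; b(17) = 10.
Since b(17) = b(1) = 10, the sequence is periodic with period 16.
So b(1499) = b(1 + ((1499-1) mod 16)) = b(11) = 3.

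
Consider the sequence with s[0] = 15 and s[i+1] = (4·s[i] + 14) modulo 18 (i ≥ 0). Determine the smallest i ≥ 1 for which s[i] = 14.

We have s[0] = 15; s[1] = 2; s[2] = 4; s[3] = 12; s[4] = 8; s[5] = 10; s[6] = 0; s[7] = 14; s[8] = 16; s[9] = 6; s[10] = 2.
Since s[10] = s[1] = 2, the sequence is eventually periodic: after a pre-period of length 1 it cycles with period 9.
The value 14 first appears (with i ≥ 1) at s[7].

7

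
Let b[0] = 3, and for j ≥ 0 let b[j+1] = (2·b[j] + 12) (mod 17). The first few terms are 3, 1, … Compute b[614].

We have b[0] = 3, b[1] = 1, b[2] = 14, b[3] = 6, b[4] = 7, b[5] = 9, b[6] = 13, b[7] = 4, b[8] = 3.
The sequence repeats with period 8.
So b[614] = b[0 + ((614-0) mod 8)] = b[6] = 13.

13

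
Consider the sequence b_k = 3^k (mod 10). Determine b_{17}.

We have b_0 = 1; b_1 = 3; b_2 = 9; b_3 = 7; b_4 = 1.
The sequence repeats with period 4.
(17 - 0) mod 4 = 1, so b_{17} = b_1 = 3.

3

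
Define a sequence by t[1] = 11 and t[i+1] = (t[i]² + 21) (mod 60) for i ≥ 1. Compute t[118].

46

Listing terms: t[1] = 11,  t[2] = 22,  t[3] = 25,  t[4] = 46,  t[5] = 37,  t[6] = 10,  t[7] = 1,  t[8] = 22.
Since t[8] = t[2] = 22, the sequence is eventually periodic: after a pre-period of length 1 it cycles with period 6.
For i ≥ 2, t[i] depends only on (i - 2) mod 6. (118 - 2) mod 6 = 2, so t[118] = t[4] = 46.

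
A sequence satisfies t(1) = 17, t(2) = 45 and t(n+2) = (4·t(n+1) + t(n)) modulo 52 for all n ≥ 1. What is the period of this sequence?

Listing terms: t(1) = 17, t(2) = 45, t(3) = 41, t(4) = 1, t(5) = 45, t(6) = 25, t(7) = 41, t(8) = 33, t(9) = 17, t(10) = 49, t(11) = 5, t(12) = 17, t(13) = 21, t(14) = 49, t(15) = 9, t(16) = 33, t(17) = 37, t(18) = 25, t(19) = 33, t(20) = 1, t(21) = 37, t(22) = 45, t(23) = 9, t(24) = 29, t(25) = 21, t(26) = 9, t(27) = 5, t(28) = 29, t(29) = 17, t(30) = 45.
The sequence repeats with period 28.

28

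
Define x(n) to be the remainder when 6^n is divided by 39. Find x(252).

27

Listing terms: x(1) = 6, x(2) = 36, x(3) = 21, x(4) = 9, x(5) = 15, x(6) = 12, x(7) = 33, x(8) = 3, x(9) = 18, x(10) = 30, x(11) = 24, x(12) = 27, x(13) = 6.
Since x(13) = x(1) = 6, the sequence is periodic with period 12.
So x(252) = x(1 + ((252-1) mod 12)) = x(12) = 27.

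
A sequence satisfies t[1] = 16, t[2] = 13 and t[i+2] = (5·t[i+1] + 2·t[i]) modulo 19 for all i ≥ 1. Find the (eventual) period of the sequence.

45

Listing terms: t[1] = 16; t[2] = 13; t[3] = 2; t[4] = 17; t[5] = 13; t[6] = 4; t[7] = 8; t[8] = 10; t[9] = 9; t[10] = 8; t[11] = 1; t[12] = 2; t[13] = 12; t[14] = 7; t[15] = 2; t[16] = 5; t[17] = 10; t[18] = 3; t[19] = 16; t[20] = 10; t[21] = 6; t[22] = 12; t[23] = 15; t[24] = 4; t[25] = 12; t[26] = 11; t[27] = 3; t[28] = 18; t[29] = 1; t[30] = 3; t[31] = 17; t[32] = 15; t[33] = 14; t[34] = 5; t[35] = 15; t[36] = 9; t[37] = 18; t[38] = 13; t[39] = 6; t[40] = 18; t[41] = 7; t[42] = 14; t[43] = 8; t[44] = 11; t[45] = 14; t[46] = 16; t[47] = 13.
Since (t[46], t[47]) = (t[1], t[2]) = (16, 13) (two consecutive terms determine the rest), the sequence is periodic with period 45.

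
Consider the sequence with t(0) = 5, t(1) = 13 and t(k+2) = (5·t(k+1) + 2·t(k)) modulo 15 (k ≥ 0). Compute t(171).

11

Computing terms: t(0) = 5; t(1) = 13; t(2) = 0; t(3) = 11; t(4) = 10; t(5) = 12; t(6) = 5; t(7) = 4; t(8) = 0; t(9) = 8; t(10) = 10; t(11) = 6; t(12) = 5; t(13) = 7; t(14) = 0; t(15) = 14; t(16) = 10; t(17) = 3; t(18) = 5; t(19) = 1; t(20) = 0; t(21) = 2; t(22) = 10; t(23) = 9; t(24) = 5; t(25) = 13.
Since (t(24), t(25)) = (t(0), t(1)) = (5, 13) (two consecutive terms determine the rest), the sequence is periodic with period 24.
So t(171) = t(0 + ((171-0) mod 24)) = t(3) = 11.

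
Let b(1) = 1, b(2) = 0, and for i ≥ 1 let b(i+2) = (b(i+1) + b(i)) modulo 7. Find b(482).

Computing terms: b(1) = 1, b(2) = 0, b(3) = 1, b(4) = 1, b(5) = 2, b(6) = 3, b(7) = 5, b(8) = 1, b(9) = 6, b(10) = 0, b(11) = 6, b(12) = 6, b(13) = 5, b(14) = 4, b(15) = 2, b(16) = 6, b(17) = 1, b(18) = 0.
Since (b(17), b(18)) = (b(1), b(2)) = (1, 0) (two consecutive terms determine the rest), the sequence is periodic with period 16.
(482 - 1) mod 16 = 1, so b(482) = b(2) = 0.

0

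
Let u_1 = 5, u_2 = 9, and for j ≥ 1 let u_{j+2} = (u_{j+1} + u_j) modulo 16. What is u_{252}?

u_1 = 5, u_2 = 9, u_3 = 14, u_4 = 7, u_5 = 5, u_6 = 12, u_7 = 1, u_8 = 13, u_9 = 14, u_{10} = 11, u_{11} = 9, u_{12} = 4, u_{13} = 13, u_{14} = 1, u_{15} = 14, u_{16} = 15, u_{17} = 13, u_{18} = 12, u_{19} = 9, u_{20} = 5, u_{21} = 14, u_{22} = 3, u_{23} = 1, u_{24} = 4, u_{25} = 5, u_{26} = 9.
The sequence repeats with period 24.
(252 - 1) mod 24 = 11, so u_{252} = u_{12} = 4.

4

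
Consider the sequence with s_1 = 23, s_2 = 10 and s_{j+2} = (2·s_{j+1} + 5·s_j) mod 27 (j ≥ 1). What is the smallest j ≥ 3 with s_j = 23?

4

s_1 = 23, s_2 = 10, s_3 = 0, s_4 = 23, s_5 = 19, s_6 = 18, s_7 = 23, s_8 = 1, s_9 = 9, s_{10} = 23, s_{11} = 10.
The sequence repeats with period 9.
The value 23 first appears (with j ≥ 3) at s_4.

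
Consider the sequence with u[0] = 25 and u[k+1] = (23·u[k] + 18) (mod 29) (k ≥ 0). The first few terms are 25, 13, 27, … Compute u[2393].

u[0] = 25; u[1] = 13; u[2] = 27; u[3] = 1; u[4] = 12; u[5] = 4; u[6] = 23; u[7] = 25.
The sequence repeats with period 7.
So u[2393] = u[0 + ((2393-0) mod 7)] = u[6] = 23.

23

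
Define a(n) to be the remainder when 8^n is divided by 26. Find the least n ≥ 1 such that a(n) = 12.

2

Computing terms: a(0) = 1; a(1) = 8; a(2) = 12; a(3) = 18; a(4) = 14; a(5) = 8.
Since a(5) = a(1) = 8, the sequence is eventually periodic: after a pre-period of length 1 it cycles with period 4.
The value 12 first appears (with n ≥ 1) at a(2).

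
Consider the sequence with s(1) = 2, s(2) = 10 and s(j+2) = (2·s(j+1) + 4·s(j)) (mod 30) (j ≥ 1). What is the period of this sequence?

40

Computing terms: s(1) = 2; s(2) = 10; s(3) = 28; s(4) = 6; s(5) = 4; s(6) = 2; s(7) = 20; s(8) = 18; s(9) = 26; s(10) = 4; s(11) = 22; s(12) = 0; s(13) = 28; s(14) = 26; s(15) = 14; s(16) = 12; s(17) = 20; s(18) = 28; s(19) = 16; s(20) = 24; s(21) = 22; s(22) = 20; s(23) = 8; s(24) = 6; s(25) = 14; s(26) = 22; s(27) = 10; s(28) = 18; s(29) = 16; s(30) = 14; s(31) = 2; s(32) = 0; s(33) = 8; s(34) = 16; s(35) = 4; s(36) = 12; s(37) = 10; s(38) = 8; s(39) = 26; s(40) = 24; s(41) = 2; s(42) = 10.
The sequence repeats with period 40.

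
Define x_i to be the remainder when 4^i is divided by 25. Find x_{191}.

Computing terms: x_0 = 1,  x_1 = 4,  x_2 = 16,  x_3 = 14,  x_4 = 6,  x_5 = 24,  x_6 = 21,  x_7 = 9,  x_8 = 11,  x_9 = 19,  x_{10} = 1.
The sequence repeats with period 10.
So x_{191} = x_{0 + ((191-0) mod 10)} = x_1 = 4.

4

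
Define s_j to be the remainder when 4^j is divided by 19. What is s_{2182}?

9

We have s_1 = 4, s_2 = 16, s_3 = 7, s_4 = 9, s_5 = 17, s_6 = 11, s_7 = 6, s_8 = 5, s_9 = 1, s_{10} = 4.
Since s_{10} = s_1 = 4, the sequence is periodic with period 9.
So s_{2182} = s_{1 + ((2182-1) mod 9)} = s_4 = 9.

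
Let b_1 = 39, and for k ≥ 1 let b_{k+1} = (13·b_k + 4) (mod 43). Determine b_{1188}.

b_1 = 39,  b_2 = 38,  b_3 = 25,  b_4 = 28,  b_5 = 24,  b_6 = 15,  b_7 = 27,  b_8 = 11,  b_9 = 18,  b_{10} = 23,  b_{11} = 2,  b_{12} = 30,  b_{13} = 7,  b_{14} = 9,  b_{15} = 35,  b_{16} = 29,  b_{17} = 37,  b_{18} = 12,  b_{19} = 31,  b_{20} = 20,  b_{21} = 6,  b_{22} = 39.
The sequence repeats with period 21.
So b_{1188} = b_{1 + ((1188-1) mod 21)} = b_{12} = 30.

30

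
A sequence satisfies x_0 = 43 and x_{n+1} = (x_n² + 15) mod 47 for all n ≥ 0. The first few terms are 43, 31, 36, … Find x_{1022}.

32

We have x_0 = 43, x_1 = 31, x_2 = 36, x_3 = 42, x_4 = 40, x_5 = 17, x_6 = 22, x_7 = 29, x_8 = 10, x_9 = 21, x_{10} = 33, x_{11} = 23, x_{12} = 27, x_{13} = 39, x_{14} = 32, x_{15} = 5, x_{16} = 40.
Since x_{16} = x_4 = 40, the sequence is eventually periodic: after a pre-period of length 4 it cycles with period 12.
For n ≥ 4, x_n depends only on (n - 4) mod 12. (1022 - 4) mod 12 = 10, so x_{1022} = x_{14} = 32.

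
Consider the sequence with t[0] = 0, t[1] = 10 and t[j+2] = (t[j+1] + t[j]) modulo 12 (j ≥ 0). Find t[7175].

10

Computing terms: t[0] = 0; t[1] = 10; t[2] = 10; t[3] = 8; t[4] = 6; t[5] = 2; t[6] = 8; t[7] = 10; t[8] = 6; t[9] = 4; t[10] = 10; t[11] = 2; t[12] = 0; t[13] = 2; t[14] = 2; t[15] = 4; t[16] = 6; t[17] = 10; t[18] = 4; t[19] = 2; t[20] = 6; t[21] = 8; t[22] = 2; t[23] = 10; t[24] = 0; t[25] = 10.
Since (t[24], t[25]) = (t[0], t[1]) = (0, 10) (two consecutive terms determine the rest), the sequence is periodic with period 24.
So t[7175] = t[0 + ((7175-0) mod 24)] = t[23] = 10.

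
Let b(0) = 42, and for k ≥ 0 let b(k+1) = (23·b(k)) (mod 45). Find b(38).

33

Listing terms: b(0) = 42, b(1) = 21, b(2) = 33, b(3) = 39, b(4) = 42.
Since b(4) = b(0) = 42, the sequence is periodic with period 4.
(38 - 0) mod 4 = 2, so b(38) = b(2) = 33.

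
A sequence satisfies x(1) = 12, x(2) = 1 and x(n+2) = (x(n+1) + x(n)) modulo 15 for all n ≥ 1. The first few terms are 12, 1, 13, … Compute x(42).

1

x(1) = 12,  x(2) = 1,  x(3) = 13,  x(4) = 14,  x(5) = 12,  x(6) = 11,  x(7) = 8,  x(8) = 4,  x(9) = 12,  x(10) = 1.
The sequence repeats with period 8.
So x(42) = x(1 + ((42-1) mod 8)) = x(2) = 1.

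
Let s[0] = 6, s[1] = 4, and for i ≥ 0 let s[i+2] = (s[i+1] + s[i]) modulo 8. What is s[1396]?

s[0] = 6, s[1] = 4, s[2] = 2, s[3] = 6, s[4] = 0, s[5] = 6, s[6] = 6, s[7] = 4.
The sequence repeats with period 6.
So s[1396] = s[0 + ((1396-0) mod 6)] = s[4] = 0.

0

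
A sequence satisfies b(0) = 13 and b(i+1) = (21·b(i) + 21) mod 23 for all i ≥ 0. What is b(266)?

8

Listing terms: b(0) = 13, b(1) = 18, b(2) = 8, b(3) = 5, b(4) = 11, b(5) = 22, b(6) = 0, b(7) = 21, b(8) = 2, b(9) = 17, b(10) = 10, b(11) = 1, b(12) = 19, b(13) = 6, b(14) = 9, b(15) = 3, b(16) = 15, b(17) = 14, b(18) = 16, b(19) = 12, b(20) = 20, b(21) = 4, b(22) = 13.
The sequence repeats with period 22.
(266 - 0) mod 22 = 2, so b(266) = b(2) = 8.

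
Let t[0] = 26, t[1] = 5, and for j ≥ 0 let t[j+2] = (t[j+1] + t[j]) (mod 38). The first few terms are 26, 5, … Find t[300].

t[0] = 26, t[1] = 5, t[2] = 31, t[3] = 36, t[4] = 29, t[5] = 27, t[6] = 18, t[7] = 7, t[8] = 25, t[9] = 32, t[10] = 19, t[11] = 13, t[12] = 32, t[13] = 7, t[14] = 1, t[15] = 8, t[16] = 9, t[17] = 17, t[18] = 26, t[19] = 5.
The sequence repeats with period 18.
(300 - 0) mod 18 = 12, so t[300] = t[12] = 32.

32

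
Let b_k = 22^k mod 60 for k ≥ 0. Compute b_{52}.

16

Listing terms: b_0 = 1; b_1 = 22; b_2 = 4; b_3 = 28; b_4 = 16; b_5 = 52; b_6 = 4.
Since b_6 = b_2 = 4, the sequence is eventually periodic: after a pre-period of length 2 it cycles with period 4.
For k ≥ 2, b_k depends only on (k - 2) mod 4. (52 - 2) mod 4 = 2, so b_{52} = b_4 = 16.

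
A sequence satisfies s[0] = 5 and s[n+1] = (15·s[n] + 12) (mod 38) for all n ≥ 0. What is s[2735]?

Computing terms: s[0] = 5,  s[1] = 11,  s[2] = 25,  s[3] = 7,  s[4] = 3,  s[5] = 19,  s[6] = 31,  s[7] = 21,  s[8] = 23,  s[9] = 15,  s[10] = 9,  s[11] = 33,  s[12] = 13,  s[13] = 17,  s[14] = 1,  s[15] = 27,  s[16] = 37,  s[17] = 35,  s[18] = 5.
Since s[18] = s[0] = 5, the sequence is periodic with period 18.
So s[2735] = s[0 + ((2735-0) mod 18)] = s[17] = 35.

35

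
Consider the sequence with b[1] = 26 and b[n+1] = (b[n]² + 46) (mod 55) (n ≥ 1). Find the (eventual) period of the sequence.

3

We have b[1] = 26,  b[2] = 7,  b[3] = 40,  b[4] = 51,  b[5] = 7.
Since b[5] = b[2] = 7, the sequence is eventually periodic: after a pre-period of length 1 it cycles with period 3.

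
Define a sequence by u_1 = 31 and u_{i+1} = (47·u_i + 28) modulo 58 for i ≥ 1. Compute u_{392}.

5

We have u_1 = 31, u_2 = 35, u_3 = 49, u_4 = 11, u_5 = 23, u_6 = 7, u_7 = 9, u_8 = 45, u_9 = 55, u_{10} = 3, u_{11} = 53, u_{12} = 25, u_{13} = 43, u_{14} = 19, u_{15} = 51, u_{16} = 47, u_{17} = 33, u_{18} = 13, u_{19} = 1, u_{20} = 17, u_{21} = 15, u_{22} = 37, u_{23} = 27, u_{24} = 21, u_{25} = 29, u_{26} = 57, u_{27} = 39, u_{28} = 5, u_{29} = 31.
The sequence repeats with period 28.
(392 - 1) mod 28 = 27, so u_{392} = u_{28} = 5.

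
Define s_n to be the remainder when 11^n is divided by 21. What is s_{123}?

s_1 = 11, s_2 = 16, s_3 = 8, s_4 = 4, s_5 = 2, s_6 = 1, s_7 = 11.
Since s_7 = s_1 = 11, the sequence is periodic with period 6.
(123 - 1) mod 6 = 2, so s_{123} = s_3 = 8.

8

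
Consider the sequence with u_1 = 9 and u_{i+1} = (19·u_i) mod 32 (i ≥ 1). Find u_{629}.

We have u_1 = 9; u_2 = 11; u_3 = 17; u_4 = 3; u_5 = 25; u_6 = 27; u_7 = 1; u_8 = 19; u_9 = 9.
The sequence repeats with period 8.
(629 - 1) mod 8 = 4, so u_{629} = u_5 = 25.

25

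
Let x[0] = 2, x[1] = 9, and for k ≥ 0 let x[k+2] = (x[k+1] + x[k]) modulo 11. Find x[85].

Computing terms: x[0] = 2; x[1] = 9; x[2] = 0; x[3] = 9; x[4] = 9; x[5] = 7; x[6] = 5; x[7] = 1; x[8] = 6; x[9] = 7; x[10] = 2; x[11] = 9.
The sequence repeats with period 10.
(85 - 0) mod 10 = 5, so x[85] = x[5] = 7.

7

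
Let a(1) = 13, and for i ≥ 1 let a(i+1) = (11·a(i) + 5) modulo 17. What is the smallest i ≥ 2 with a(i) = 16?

We have a(1) = 13,  a(2) = 12,  a(3) = 1,  a(4) = 16,  a(5) = 11,  a(6) = 7,  a(7) = 14,  a(8) = 6,  a(9) = 3,  a(10) = 4,  a(11) = 15,  a(12) = 0,  a(13) = 5,  a(14) = 9,  a(15) = 2,  a(16) = 10,  a(17) = 13.
Since a(17) = a(1) = 13, the sequence is periodic with period 16.
The value 16 first appears (with i ≥ 2) at a(4).

4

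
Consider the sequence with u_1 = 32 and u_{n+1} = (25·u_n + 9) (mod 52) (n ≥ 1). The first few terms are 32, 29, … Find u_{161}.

32

We have u_1 = 32; u_2 = 29; u_3 = 6; u_4 = 3; u_5 = 32.
The sequence repeats with period 4.
So u_{161} = u_{1 + ((161-1) mod 4)} = u_1 = 32.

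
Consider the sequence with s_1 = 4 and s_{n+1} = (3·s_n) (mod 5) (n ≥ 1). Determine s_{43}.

1

Computing terms: s_1 = 4,  s_2 = 2,  s_3 = 1,  s_4 = 3,  s_5 = 4.
The sequence repeats with period 4.
(43 - 1) mod 4 = 2, so s_{43} = s_3 = 1.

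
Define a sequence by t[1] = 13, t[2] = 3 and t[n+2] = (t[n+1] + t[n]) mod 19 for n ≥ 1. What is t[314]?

10

Listing terms: t[1] = 13, t[2] = 3, t[3] = 16, t[4] = 0, t[5] = 16, t[6] = 16, t[7] = 13, t[8] = 10, t[9] = 4, t[10] = 14, t[11] = 18, t[12] = 13, t[13] = 12, t[14] = 6, t[15] = 18, t[16] = 5, t[17] = 4, t[18] = 9, t[19] = 13, t[20] = 3.
Since (t[19], t[20]) = (t[1], t[2]) = (13, 3) (two consecutive terms determine the rest), the sequence is periodic with period 18.
So t[314] = t[1 + ((314-1) mod 18)] = t[8] = 10.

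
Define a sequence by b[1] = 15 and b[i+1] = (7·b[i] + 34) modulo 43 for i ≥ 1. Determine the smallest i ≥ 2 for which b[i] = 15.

7

Listing terms: b[1] = 15,  b[2] = 10,  b[3] = 18,  b[4] = 31,  b[5] = 36,  b[6] = 28,  b[7] = 15.
Since b[7] = b[1] = 15, the sequence is periodic with period 6.
The value 15 next appears (with i ≥ 2) at b[7].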